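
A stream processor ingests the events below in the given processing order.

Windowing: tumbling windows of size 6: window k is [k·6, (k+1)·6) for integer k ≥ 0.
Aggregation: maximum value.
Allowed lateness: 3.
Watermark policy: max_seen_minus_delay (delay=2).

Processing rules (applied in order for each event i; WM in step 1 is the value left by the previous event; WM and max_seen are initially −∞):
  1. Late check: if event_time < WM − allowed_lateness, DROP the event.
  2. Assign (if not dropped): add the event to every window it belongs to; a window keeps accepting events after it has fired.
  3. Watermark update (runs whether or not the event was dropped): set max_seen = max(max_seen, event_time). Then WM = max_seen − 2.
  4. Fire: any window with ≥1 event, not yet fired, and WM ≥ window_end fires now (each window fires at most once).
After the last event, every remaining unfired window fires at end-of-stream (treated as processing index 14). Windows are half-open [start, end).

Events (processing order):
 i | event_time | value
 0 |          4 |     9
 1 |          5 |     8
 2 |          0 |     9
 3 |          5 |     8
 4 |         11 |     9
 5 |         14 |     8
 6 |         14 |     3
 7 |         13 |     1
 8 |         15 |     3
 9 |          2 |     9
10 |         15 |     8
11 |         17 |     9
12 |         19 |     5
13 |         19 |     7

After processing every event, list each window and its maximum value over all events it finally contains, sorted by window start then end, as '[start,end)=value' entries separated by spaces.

[0,6)=9 [6,12)=9 [12,18)=9 [18,24)=7

i=0 t=4 v=9: → [0,6); WM=2
i=1 t=5 v=8: → [0,6); WM=3
i=2 t=0 v=9: → [0,6); WM=3
i=3 t=5 v=8: → [0,6); WM=3
i=4 t=11 v=9: → [6,12); WM=9; [0,6) fires=9
i=5 t=14 v=8: → [12,18); WM=12; [6,12) fires=9
i=6 t=14 v=3: → [12,18); WM=12
i=7 t=13 v=1: → [12,18); WM=12
i=8 t=15 v=3: → [12,18); WM=13
i=9 t=2 v=9: DROP (t<13-3); WM=13
i=10 t=15 v=8: → [12,18); WM=13
i=11 t=17 v=9: → [12,18); WM=15
i=12 t=19 v=5: → [18,24); WM=17
i=13 t=19 v=7: → [18,24); WM=17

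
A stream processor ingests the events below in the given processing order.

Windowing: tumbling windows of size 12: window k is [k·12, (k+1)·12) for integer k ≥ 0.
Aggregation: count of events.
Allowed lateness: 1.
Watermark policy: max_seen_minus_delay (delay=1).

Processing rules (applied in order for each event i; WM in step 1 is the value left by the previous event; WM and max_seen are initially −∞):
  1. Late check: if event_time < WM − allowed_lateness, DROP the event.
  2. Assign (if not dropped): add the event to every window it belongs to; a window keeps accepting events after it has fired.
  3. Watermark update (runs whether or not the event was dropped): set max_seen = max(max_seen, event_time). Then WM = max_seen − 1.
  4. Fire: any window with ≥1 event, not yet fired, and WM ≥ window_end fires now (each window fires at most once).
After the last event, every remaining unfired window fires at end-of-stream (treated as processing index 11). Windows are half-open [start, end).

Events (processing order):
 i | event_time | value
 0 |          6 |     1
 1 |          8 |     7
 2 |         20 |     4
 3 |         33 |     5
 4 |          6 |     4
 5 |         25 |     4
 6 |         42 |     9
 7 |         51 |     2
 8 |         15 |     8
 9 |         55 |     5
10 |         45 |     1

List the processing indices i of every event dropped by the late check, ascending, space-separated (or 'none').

i=0 t=6 v=1: → [0,12); WM=5
i=1 t=8 v=7: → [0,12); WM=7
i=2 t=20 v=4: → [12,24); WM=19; [0,12) fires=2
i=3 t=33 v=5: → [24,36); WM=32; [12,24) fires=1
i=4 t=6 v=4: DROP (t<32-1); WM=32
i=5 t=25 v=4: DROP (t<32-1); WM=32
i=6 t=42 v=9: → [36,48); WM=41; [24,36) fires=1
i=7 t=51 v=2: → [48,60); WM=50; [36,48) fires=1
i=8 t=15 v=8: DROP (t<50-1); WM=50
i=9 t=55 v=5: → [48,60); WM=54
i=10 t=45 v=1: DROP (t<54-1); WM=54

4 5 8 10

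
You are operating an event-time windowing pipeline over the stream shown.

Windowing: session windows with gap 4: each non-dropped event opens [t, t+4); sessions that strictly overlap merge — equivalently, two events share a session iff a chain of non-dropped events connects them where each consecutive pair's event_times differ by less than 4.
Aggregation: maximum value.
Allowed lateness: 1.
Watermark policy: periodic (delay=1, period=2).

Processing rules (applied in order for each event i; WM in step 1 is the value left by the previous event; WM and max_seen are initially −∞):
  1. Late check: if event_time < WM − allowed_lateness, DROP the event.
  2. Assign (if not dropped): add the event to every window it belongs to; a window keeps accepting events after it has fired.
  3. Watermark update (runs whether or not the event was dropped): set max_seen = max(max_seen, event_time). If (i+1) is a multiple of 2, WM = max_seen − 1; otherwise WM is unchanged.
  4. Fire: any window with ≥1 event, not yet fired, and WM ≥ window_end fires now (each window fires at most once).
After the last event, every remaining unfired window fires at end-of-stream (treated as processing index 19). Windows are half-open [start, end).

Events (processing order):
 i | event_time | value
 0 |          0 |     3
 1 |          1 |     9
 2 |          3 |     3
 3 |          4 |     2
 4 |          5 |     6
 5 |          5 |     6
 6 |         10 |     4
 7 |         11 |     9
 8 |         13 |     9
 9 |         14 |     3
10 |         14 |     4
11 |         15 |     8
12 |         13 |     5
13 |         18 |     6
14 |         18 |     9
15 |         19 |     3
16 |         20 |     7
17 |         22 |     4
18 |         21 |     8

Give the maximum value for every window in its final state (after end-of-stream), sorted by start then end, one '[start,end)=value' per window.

[0,9)=9 [10,26)=9

i=0 t=0 v=3: → [0,4); WM=−∞
i=1 t=1 v=9: → [0,5); WM=0
i=2 t=3 v=3: → [0,7); WM=0
i=3 t=4 v=2: → [0,8); WM=3
i=4 t=5 v=6: → [0,9); WM=3
i=5 t=5 v=6: → [0,9); WM=4
i=6 t=10 v=4: → [10,14); WM=4
i=7 t=11 v=9: → [10,15); WM=10
i=8 t=13 v=9: → [10,17); WM=10
i=9 t=14 v=3: → [10,18); WM=13
i=10 t=14 v=4: → [10,18); WM=13
i=11 t=15 v=8: → [10,19); WM=14
i=12 t=13 v=5: → [10,19); WM=14
i=13 t=18 v=6: → [10,22); WM=17
i=14 t=18 v=9: → [10,22); WM=17
i=15 t=19 v=3: → [10,23); WM=18
i=16 t=20 v=7: → [10,24); WM=18
i=17 t=22 v=4: → [10,26); WM=21
i=18 t=21 v=8: → [10,26); WM=21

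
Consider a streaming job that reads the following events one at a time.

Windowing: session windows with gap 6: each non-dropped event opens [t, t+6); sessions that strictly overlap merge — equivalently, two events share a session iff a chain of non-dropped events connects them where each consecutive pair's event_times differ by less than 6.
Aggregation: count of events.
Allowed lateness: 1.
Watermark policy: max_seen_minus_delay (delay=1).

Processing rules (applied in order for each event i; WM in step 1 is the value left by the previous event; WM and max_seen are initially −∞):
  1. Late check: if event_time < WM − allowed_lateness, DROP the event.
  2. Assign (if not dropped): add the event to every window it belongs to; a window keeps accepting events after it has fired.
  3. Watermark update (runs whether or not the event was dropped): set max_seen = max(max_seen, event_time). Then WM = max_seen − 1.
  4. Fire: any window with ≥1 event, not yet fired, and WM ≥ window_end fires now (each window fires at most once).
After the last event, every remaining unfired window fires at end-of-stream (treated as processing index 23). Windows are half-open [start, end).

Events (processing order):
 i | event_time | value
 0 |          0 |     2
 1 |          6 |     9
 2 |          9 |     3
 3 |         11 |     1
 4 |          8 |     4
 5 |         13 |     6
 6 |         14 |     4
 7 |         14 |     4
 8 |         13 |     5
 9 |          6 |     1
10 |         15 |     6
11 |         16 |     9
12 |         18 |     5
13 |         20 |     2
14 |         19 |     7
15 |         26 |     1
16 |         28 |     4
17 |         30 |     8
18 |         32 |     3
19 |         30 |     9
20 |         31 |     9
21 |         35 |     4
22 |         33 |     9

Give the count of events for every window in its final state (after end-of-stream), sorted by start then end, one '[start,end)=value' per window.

[0,6)=1 [6,26)=12 [26,41)=8

i=0 t=0 v=2: → [0,6); WM=-1
i=1 t=6 v=9: → [6,12); WM=5
i=2 t=9 v=3: → [6,15); WM=8
i=3 t=11 v=1: → [6,17); WM=10
i=4 t=8 v=4: DROP (t<10-1); WM=10
i=5 t=13 v=6: → [6,19); WM=12
i=6 t=14 v=4: → [6,20); WM=13
i=7 t=14 v=4: → [6,20); WM=13
i=8 t=13 v=5: → [6,20); WM=13
i=9 t=6 v=1: DROP (t<13-1); WM=13
i=10 t=15 v=6: → [6,21); WM=14
i=11 t=16 v=9: → [6,22); WM=15
i=12 t=18 v=5: → [6,24); WM=17
i=13 t=20 v=2: → [6,26); WM=19
i=14 t=19 v=7: → [6,26); WM=19
i=15 t=26 v=1: → [26,32); WM=25
i=16 t=28 v=4: → [26,34); WM=27
i=17 t=30 v=8: → [26,36); WM=29
i=18 t=32 v=3: → [26,38); WM=31
i=19 t=30 v=9: → [26,38); WM=31
i=20 t=31 v=9: → [26,38); WM=31
i=21 t=35 v=4: → [26,41); WM=34
i=22 t=33 v=9: → [26,41); WM=34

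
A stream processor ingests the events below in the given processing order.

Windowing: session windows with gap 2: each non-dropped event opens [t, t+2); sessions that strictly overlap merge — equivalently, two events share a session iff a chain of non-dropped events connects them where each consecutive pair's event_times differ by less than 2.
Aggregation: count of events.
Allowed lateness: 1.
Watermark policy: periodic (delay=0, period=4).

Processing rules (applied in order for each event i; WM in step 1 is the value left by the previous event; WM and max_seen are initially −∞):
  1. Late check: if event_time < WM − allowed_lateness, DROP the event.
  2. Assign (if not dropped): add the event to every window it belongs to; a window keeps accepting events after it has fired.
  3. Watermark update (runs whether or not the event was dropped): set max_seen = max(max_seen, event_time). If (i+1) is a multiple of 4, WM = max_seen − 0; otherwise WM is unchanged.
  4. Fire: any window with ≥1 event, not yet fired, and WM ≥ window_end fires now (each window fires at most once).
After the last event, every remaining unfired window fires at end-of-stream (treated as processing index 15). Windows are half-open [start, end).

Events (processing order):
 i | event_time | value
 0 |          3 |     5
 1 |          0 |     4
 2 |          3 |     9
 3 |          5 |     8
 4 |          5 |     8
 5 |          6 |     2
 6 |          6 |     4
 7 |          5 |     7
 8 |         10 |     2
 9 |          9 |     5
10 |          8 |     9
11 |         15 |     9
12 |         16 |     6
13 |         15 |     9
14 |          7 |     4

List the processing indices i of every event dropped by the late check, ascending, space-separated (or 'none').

i=0 t=3 v=5: → [3,5); WM=−∞
i=1 t=0 v=4: → [0,2); WM=−∞
i=2 t=3 v=9: → [3,5); WM=−∞
i=3 t=5 v=8: → [5,7); WM=5
i=4 t=5 v=8: → [5,7); WM=5
i=5 t=6 v=2: → [5,8); WM=5
i=6 t=6 v=4: → [5,8); WM=5
i=7 t=5 v=7: → [5,8); WM=6
i=8 t=10 v=2: → [10,12); WM=6
i=9 t=9 v=5: → [9,12); WM=6
i=10 t=8 v=9: → [8,12); WM=6
i=11 t=15 v=9: → [15,17); WM=15
i=12 t=16 v=6: → [15,18); WM=15
i=13 t=15 v=9: → [15,18); WM=15
i=14 t=7 v=4: DROP (t<15-1); WM=15

14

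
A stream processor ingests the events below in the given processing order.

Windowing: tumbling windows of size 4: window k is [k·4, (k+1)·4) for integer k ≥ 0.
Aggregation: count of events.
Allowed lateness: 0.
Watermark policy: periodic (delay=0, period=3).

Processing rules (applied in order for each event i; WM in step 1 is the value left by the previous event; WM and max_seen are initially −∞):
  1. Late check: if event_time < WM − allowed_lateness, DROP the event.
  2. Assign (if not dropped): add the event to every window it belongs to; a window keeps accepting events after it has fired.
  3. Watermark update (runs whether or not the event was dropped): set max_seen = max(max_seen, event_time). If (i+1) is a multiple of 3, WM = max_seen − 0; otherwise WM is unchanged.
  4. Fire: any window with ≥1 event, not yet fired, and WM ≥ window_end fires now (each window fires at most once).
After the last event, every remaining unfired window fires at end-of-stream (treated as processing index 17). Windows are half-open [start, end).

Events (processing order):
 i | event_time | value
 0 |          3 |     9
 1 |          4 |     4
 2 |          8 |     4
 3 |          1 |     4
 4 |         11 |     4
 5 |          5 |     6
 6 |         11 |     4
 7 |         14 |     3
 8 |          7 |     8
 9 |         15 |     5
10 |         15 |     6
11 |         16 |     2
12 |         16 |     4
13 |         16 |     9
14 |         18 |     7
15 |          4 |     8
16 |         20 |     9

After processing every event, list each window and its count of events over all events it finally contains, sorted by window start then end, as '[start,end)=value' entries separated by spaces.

i=0 t=3 v=9: → [0,4); WM=−∞
i=1 t=4 v=4: → [4,8); WM=−∞
i=2 t=8 v=4: → [8,12); WM=8; [0,4) fires=1 [4,8) fires=1
i=3 t=1 v=4: DROP (t<8-0); WM=8
i=4 t=11 v=4: → [8,12); WM=8
i=5 t=5 v=6: DROP (t<8-0); WM=11
i=6 t=11 v=4: → [8,12); WM=11
i=7 t=14 v=3: → [12,16); WM=11
i=8 t=7 v=8: DROP (t<11-0); WM=14; [8,12) fires=3
i=9 t=15 v=5: → [12,16); WM=14
i=10 t=15 v=6: → [12,16); WM=14
i=11 t=16 v=2: → [16,20); WM=16; [12,16) fires=3
i=12 t=16 v=4: → [16,20); WM=16
i=13 t=16 v=9: → [16,20); WM=16
i=14 t=18 v=7: → [16,20); WM=18
i=15 t=4 v=8: DROP (t<18-0); WM=18
i=16 t=20 v=9: → [20,24); WM=18

[0,4)=1 [4,8)=1 [8,12)=3 [12,16)=3 [16,20)=4 [20,24)=1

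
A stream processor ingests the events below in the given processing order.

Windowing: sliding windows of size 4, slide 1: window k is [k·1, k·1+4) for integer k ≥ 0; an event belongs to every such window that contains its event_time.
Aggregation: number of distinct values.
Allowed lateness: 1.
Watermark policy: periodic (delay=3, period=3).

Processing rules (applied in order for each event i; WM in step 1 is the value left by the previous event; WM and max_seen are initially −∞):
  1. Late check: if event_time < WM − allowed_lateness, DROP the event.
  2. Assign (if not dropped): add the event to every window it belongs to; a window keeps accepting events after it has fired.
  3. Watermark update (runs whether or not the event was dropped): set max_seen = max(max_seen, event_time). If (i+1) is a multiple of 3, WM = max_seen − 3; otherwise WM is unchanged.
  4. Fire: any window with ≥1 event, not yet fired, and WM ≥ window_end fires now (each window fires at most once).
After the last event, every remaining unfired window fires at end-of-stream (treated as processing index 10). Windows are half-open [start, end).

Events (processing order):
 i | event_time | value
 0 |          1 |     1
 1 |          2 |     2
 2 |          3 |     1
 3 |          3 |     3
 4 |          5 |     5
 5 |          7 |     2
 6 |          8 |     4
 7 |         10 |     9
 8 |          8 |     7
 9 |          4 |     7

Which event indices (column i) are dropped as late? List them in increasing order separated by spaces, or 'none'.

9

i=0 t=1 v=1: → [1,5),[0,4); WM=−∞
i=1 t=2 v=2: → [2,6),[1,5),[0,4); WM=−∞
i=2 t=3 v=1: → [3,7),[2,6),[1,5),[0,4); WM=0
i=3 t=3 v=3: → [3,7),[2,6),[1,5),[0,4); WM=0
i=4 t=5 v=5: → [5,9),[4,8),[3,7),[2,6); WM=0
i=5 t=7 v=2: → [7,11),[6,10),[5,9),[4,8); WM=4; [0,4) fires=3
i=6 t=8 v=4: → [8,12),[7,11),[6,10),[5,9); WM=4
i=7 t=10 v=9: → [10,14),[9,13),[8,12),[7,11); WM=4
i=8 t=8 v=7: → [8,12),[7,11),[6,10),[5,9); WM=7; [1,5) fires=3 [2,6) fires=4 [3,7) fires=3
i=9 t=4 v=7: DROP (t<7-1); WM=7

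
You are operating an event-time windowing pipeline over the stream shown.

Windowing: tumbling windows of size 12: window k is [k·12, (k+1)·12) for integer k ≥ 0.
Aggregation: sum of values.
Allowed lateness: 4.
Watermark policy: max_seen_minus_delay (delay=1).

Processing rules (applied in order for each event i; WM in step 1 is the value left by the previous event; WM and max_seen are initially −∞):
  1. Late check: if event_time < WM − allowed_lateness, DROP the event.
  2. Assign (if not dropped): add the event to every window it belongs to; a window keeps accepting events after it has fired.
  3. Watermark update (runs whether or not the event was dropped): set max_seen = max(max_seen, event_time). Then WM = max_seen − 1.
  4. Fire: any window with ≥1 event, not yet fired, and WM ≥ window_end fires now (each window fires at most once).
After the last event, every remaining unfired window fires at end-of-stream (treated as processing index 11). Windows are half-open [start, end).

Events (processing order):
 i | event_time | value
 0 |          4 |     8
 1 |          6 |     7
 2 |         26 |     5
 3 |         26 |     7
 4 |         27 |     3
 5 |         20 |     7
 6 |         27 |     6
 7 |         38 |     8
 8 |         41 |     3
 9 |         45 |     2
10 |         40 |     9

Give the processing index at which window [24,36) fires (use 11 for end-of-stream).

7

i=0 t=4 v=8: → [0,12); WM=3
i=1 t=6 v=7: → [0,12); WM=5
i=2 t=26 v=5: → [24,36); WM=25; [0,12) fires=15
i=3 t=26 v=7: → [24,36); WM=25
i=4 t=27 v=3: → [24,36); WM=26
i=5 t=20 v=7: DROP (t<26-4); WM=26
i=6 t=27 v=6: → [24,36); WM=26
i=7 t=38 v=8: → [36,48); WM=37; [24,36) fires=21
i=8 t=41 v=3: → [36,48); WM=40
i=9 t=45 v=2: → [36,48); WM=44
i=10 t=40 v=9: → [36,48); WM=44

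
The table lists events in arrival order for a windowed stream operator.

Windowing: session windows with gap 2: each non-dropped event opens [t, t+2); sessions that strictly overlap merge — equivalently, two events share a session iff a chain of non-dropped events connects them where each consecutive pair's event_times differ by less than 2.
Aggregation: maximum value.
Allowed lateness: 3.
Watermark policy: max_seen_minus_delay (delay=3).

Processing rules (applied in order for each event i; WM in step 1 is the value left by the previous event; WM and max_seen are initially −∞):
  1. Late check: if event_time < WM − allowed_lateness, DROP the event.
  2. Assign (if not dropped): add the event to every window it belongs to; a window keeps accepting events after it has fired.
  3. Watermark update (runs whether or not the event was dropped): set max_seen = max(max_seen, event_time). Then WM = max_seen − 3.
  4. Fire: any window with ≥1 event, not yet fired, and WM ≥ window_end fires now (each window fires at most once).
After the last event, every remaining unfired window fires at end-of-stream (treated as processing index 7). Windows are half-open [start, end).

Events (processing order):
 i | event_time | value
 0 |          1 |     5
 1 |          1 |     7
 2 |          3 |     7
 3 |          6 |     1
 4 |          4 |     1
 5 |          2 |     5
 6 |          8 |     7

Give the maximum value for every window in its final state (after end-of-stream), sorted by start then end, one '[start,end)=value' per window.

[1,6)=7 [6,8)=1 [8,10)=7

i=0 t=1 v=5: → [1,3); WM=-2
i=1 t=1 v=7: → [1,3); WM=-2
i=2 t=3 v=7: → [3,5); WM=0
i=3 t=6 v=1: → [6,8); WM=3
i=4 t=4 v=1: → [3,6); WM=3
i=5 t=2 v=5: → [1,6); WM=3
i=6 t=8 v=7: → [8,10); WM=5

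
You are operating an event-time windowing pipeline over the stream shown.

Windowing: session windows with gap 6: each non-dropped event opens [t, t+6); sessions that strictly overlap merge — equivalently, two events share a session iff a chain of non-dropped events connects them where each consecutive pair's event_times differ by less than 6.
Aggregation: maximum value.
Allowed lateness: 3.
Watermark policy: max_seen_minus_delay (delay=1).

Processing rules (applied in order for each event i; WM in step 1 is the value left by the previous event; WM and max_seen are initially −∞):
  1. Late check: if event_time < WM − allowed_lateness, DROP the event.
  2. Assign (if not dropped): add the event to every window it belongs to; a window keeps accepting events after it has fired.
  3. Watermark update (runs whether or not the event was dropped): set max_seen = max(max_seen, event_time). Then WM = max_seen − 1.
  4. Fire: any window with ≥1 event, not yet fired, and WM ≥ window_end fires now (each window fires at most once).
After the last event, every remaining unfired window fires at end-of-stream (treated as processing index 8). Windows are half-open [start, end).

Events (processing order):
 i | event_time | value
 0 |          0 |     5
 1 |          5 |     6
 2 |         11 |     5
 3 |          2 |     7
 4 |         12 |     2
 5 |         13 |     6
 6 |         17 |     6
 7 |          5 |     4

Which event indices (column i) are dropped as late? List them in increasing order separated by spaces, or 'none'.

3 7

i=0 t=0 v=5: → [0,6); WM=-1
i=1 t=5 v=6: → [0,11); WM=4
i=2 t=11 v=5: → [11,17); WM=10
i=3 t=2 v=7: DROP (t<10-3); WM=10
i=4 t=12 v=2: → [11,18); WM=11
i=5 t=13 v=6: → [11,19); WM=12
i=6 t=17 v=6: → [11,23); WM=16
i=7 t=5 v=4: DROP (t<16-3); WM=16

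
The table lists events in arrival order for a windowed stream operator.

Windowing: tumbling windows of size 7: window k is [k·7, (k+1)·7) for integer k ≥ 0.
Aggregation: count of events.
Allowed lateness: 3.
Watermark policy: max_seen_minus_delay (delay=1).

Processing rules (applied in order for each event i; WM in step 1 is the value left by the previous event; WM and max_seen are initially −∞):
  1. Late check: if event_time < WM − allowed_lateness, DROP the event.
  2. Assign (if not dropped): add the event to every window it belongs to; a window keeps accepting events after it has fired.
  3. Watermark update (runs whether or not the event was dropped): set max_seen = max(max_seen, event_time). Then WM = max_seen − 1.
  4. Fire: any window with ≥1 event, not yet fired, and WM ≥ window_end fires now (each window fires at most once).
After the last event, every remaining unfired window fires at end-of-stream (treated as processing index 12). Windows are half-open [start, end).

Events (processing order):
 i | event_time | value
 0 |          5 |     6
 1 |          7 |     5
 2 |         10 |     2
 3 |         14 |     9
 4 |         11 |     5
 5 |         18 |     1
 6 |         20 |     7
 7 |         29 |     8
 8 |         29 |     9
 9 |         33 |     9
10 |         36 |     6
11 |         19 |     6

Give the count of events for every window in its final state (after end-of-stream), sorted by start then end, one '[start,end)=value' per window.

i=0 t=5 v=6: → [0,7); WM=4
i=1 t=7 v=5: → [7,14); WM=6
i=2 t=10 v=2: → [7,14); WM=9; [0,7) fires=1
i=3 t=14 v=9: → [14,21); WM=13
i=4 t=11 v=5: → [7,14); WM=13
i=5 t=18 v=1: → [14,21); WM=17; [7,14) fires=3
i=6 t=20 v=7: → [14,21); WM=19
i=7 t=29 v=8: → [28,35); WM=28; [14,21) fires=3
i=8 t=29 v=9: → [28,35); WM=28
i=9 t=33 v=9: → [28,35); WM=32
i=10 t=36 v=6: → [35,42); WM=35; [28,35) fires=3
i=11 t=19 v=6: DROP (t<35-3); WM=35

[0,7)=1 [7,14)=3 [14,21)=3 [28,35)=3 [35,42)=1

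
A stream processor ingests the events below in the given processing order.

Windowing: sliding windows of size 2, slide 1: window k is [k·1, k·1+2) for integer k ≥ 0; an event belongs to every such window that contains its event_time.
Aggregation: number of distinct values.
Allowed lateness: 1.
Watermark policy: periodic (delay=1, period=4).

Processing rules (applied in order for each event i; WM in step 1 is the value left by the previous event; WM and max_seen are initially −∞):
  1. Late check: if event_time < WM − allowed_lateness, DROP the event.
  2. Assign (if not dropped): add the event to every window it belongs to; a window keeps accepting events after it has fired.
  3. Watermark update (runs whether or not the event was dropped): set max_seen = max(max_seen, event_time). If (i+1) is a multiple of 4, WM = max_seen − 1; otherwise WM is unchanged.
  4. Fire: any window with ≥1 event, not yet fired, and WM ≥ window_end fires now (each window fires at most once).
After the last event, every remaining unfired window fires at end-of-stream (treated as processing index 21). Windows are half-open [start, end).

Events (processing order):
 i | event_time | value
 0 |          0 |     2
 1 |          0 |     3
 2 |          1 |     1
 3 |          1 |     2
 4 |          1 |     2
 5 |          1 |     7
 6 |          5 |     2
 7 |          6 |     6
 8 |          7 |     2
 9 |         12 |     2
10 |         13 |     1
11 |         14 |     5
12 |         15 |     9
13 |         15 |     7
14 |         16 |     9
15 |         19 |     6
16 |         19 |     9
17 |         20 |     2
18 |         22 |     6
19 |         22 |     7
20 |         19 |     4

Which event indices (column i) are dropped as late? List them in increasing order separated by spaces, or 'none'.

i=0 t=0 v=2: → [0,2); WM=−∞
i=1 t=0 v=3: → [0,2); WM=−∞
i=2 t=1 v=1: → [1,3),[0,2); WM=−∞
i=3 t=1 v=2: → [1,3),[0,2); WM=0
i=4 t=1 v=2: → [1,3),[0,2); WM=0
i=5 t=1 v=7: → [1,3),[0,2); WM=0
i=6 t=5 v=2: → [5,7),[4,6); WM=0
i=7 t=6 v=6: → [6,8),[5,7); WM=5; [0,2) fires=4 [1,3) fires=3
i=8 t=7 v=2: → [7,9),[6,8); WM=5
i=9 t=12 v=2: → [12,14),[11,13); WM=5
i=10 t=13 v=1: → [13,15),[12,14); WM=5
i=11 t=14 v=5: → [14,16),[13,15); WM=13; [4,6) fires=1 [5,7) fires=2 [6,8) fires=2 [7,9) fires=1 [11,13) fires=1
i=12 t=15 v=9: → [15,17),[14,16); WM=13
i=13 t=15 v=7: → [15,17),[14,16); WM=13
i=14 t=16 v=9: → [16,18),[15,17); WM=13
i=15 t=19 v=6: → [19,21),[18,20); WM=18; [12,14) fires=2 [13,15) fires=2 [14,16) fires=3 [15,17) fires=2 [16,18) fires=1
i=16 t=19 v=9: → [19,21),[18,20); WM=18
i=17 t=20 v=2: → [20,22),[19,21); WM=18
i=18 t=22 v=6: → [22,24),[21,23); WM=18
i=19 t=22 v=7: → [22,24),[21,23); WM=21; [18,20) fires=2 [19,21) fires=3
i=20 t=19 v=4: DROP (t<21-1); WM=21

20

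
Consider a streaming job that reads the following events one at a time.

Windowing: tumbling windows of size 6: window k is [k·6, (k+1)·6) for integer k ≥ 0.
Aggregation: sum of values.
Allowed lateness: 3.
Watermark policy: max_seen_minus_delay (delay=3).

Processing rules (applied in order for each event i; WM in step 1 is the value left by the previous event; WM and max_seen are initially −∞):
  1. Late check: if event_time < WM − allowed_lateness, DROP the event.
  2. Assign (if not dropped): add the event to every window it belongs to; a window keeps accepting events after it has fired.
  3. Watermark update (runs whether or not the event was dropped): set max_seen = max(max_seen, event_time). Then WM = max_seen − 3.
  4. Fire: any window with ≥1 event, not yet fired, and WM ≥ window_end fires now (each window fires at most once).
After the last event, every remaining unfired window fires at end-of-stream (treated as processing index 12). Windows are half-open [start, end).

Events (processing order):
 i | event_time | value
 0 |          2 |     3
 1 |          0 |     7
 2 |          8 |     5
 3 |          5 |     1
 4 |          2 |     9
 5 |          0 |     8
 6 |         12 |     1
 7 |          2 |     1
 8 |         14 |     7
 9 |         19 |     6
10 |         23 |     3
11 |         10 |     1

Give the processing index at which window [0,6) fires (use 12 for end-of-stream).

6

i=0 t=2 v=3: → [0,6); WM=-1
i=1 t=0 v=7: → [0,6); WM=-1
i=2 t=8 v=5: → [6,12); WM=5
i=3 t=5 v=1: → [0,6); WM=5
i=4 t=2 v=9: → [0,6); WM=5
i=5 t=0 v=8: DROP (t<5-3); WM=5
i=6 t=12 v=1: → [12,18); WM=9; [0,6) fires=20
i=7 t=2 v=1: DROP (t<9-3); WM=9
i=8 t=14 v=7: → [12,18); WM=11
i=9 t=19 v=6: → [18,24); WM=16; [6,12) fires=5
i=10 t=23 v=3: → [18,24); WM=20; [12,18) fires=8
i=11 t=10 v=1: DROP (t<20-3); WM=20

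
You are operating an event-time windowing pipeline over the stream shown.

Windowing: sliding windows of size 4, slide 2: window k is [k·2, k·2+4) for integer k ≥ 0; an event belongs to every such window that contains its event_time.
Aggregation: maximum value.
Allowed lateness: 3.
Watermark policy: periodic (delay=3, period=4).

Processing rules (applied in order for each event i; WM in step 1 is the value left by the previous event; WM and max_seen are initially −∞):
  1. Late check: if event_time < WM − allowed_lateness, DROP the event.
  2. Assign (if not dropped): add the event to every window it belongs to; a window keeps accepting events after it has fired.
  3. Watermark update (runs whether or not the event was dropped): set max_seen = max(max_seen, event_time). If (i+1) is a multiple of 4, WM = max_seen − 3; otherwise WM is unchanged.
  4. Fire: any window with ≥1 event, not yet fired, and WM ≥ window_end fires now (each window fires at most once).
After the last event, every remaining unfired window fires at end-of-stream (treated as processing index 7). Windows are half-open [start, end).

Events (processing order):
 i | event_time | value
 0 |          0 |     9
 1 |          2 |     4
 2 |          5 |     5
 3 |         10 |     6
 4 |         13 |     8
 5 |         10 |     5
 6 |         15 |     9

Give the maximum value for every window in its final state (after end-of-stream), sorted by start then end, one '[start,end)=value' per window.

i=0 t=0 v=9: → [0,4); WM=−∞
i=1 t=2 v=4: → [2,6),[0,4); WM=−∞
i=2 t=5 v=5: → [4,8),[2,6); WM=−∞
i=3 t=10 v=6: → [10,14),[8,12); WM=7; [0,4) fires=9 [2,6) fires=5
i=4 t=13 v=8: → [12,16),[10,14); WM=7
i=5 t=10 v=5: → [10,14),[8,12); WM=7
i=6 t=15 v=9: → [14,18),[12,16); WM=7

[0,4)=9 [2,6)=5 [4,8)=5 [8,12)=6 [10,14)=8 [12,16)=9 [14,18)=9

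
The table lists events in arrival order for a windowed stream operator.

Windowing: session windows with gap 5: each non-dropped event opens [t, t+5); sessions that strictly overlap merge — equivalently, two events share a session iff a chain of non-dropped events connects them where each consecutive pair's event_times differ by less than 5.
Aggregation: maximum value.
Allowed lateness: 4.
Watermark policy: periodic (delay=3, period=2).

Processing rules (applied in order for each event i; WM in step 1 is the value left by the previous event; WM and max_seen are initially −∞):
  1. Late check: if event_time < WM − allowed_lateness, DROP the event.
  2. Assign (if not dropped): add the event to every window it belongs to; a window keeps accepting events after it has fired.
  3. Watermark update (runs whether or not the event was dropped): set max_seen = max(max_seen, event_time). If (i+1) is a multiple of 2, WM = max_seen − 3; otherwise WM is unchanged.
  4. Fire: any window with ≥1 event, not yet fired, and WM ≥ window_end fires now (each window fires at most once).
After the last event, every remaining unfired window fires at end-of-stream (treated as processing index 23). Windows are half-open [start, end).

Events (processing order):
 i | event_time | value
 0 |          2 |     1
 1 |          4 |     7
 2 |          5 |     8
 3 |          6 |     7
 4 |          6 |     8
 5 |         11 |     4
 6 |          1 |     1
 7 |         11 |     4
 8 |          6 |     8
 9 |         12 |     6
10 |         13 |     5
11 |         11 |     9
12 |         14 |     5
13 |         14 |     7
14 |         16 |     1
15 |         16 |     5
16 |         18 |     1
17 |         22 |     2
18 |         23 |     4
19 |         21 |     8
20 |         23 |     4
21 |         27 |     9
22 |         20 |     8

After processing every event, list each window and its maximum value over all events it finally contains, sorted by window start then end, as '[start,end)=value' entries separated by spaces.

[2,11)=8 [11,32)=9

i=0 t=2 v=1: → [2,7); WM=−∞
i=1 t=4 v=7: → [2,9); WM=1
i=2 t=5 v=8: → [2,10); WM=1
i=3 t=6 v=7: → [2,11); WM=3
i=4 t=6 v=8: → [2,11); WM=3
i=5 t=11 v=4: → [11,16); WM=8
i=6 t=1 v=1: DROP (t<8-4); WM=8
i=7 t=11 v=4: → [11,16); WM=8
i=8 t=6 v=8: → [2,11); WM=8
i=9 t=12 v=6: → [11,17); WM=9
i=10 t=13 v=5: → [11,18); WM=9
i=11 t=11 v=9: → [11,18); WM=10
i=12 t=14 v=5: → [11,19); WM=10
i=13 t=14 v=7: → [11,19); WM=11
i=14 t=16 v=1: → [11,21); WM=11
i=15 t=16 v=5: → [11,21); WM=13
i=16 t=18 v=1: → [11,23); WM=13
i=17 t=22 v=2: → [11,27); WM=19
i=18 t=23 v=4: → [11,28); WM=19
i=19 t=21 v=8: → [11,28); WM=20
i=20 t=23 v=4: → [11,28); WM=20
i=21 t=27 v=9: → [11,32); WM=24
i=22 t=20 v=8: → [11,32); WM=24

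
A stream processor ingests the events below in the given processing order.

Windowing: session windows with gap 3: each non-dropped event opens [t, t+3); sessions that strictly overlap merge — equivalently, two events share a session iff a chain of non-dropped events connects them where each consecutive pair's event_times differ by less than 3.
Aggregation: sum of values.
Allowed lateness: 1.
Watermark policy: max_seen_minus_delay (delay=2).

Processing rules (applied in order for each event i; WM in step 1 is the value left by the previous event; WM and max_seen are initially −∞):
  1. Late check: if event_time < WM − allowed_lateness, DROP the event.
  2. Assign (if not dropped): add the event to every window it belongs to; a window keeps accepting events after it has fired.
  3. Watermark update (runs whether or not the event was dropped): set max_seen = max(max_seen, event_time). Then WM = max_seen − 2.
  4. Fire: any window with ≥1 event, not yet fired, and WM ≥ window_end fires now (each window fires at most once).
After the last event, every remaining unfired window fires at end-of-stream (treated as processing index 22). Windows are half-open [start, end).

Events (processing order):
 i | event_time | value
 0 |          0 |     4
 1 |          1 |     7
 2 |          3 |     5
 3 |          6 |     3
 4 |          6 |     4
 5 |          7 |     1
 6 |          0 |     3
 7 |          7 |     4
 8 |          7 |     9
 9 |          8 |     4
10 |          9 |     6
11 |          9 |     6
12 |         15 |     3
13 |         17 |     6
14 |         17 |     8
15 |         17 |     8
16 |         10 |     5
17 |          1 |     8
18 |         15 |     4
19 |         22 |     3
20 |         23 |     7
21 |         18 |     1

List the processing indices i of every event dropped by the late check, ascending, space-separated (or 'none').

6 16 17 21

i=0 t=0 v=4: → [0,3); WM=-2
i=1 t=1 v=7: → [0,4); WM=-1
i=2 t=3 v=5: → [0,6); WM=1
i=3 t=6 v=3: → [6,9); WM=4
i=4 t=6 v=4: → [6,9); WM=4
i=5 t=7 v=1: → [6,10); WM=5
i=6 t=0 v=3: DROP (t<5-1); WM=5
i=7 t=7 v=4: → [6,10); WM=5
i=8 t=7 v=9: → [6,10); WM=5
i=9 t=8 v=4: → [6,11); WM=6
i=10 t=9 v=6: → [6,12); WM=7
i=11 t=9 v=6: → [6,12); WM=7
i=12 t=15 v=3: → [15,18); WM=13
i=13 t=17 v=6: → [15,20); WM=15
i=14 t=17 v=8: → [15,20); WM=15
i=15 t=17 v=8: → [15,20); WM=15
i=16 t=10 v=5: DROP (t<15-1); WM=15
i=17 t=1 v=8: DROP (t<15-1); WM=15
i=18 t=15 v=4: → [15,20); WM=15
i=19 t=22 v=3: → [22,25); WM=20
i=20 t=23 v=7: → [22,26); WM=21
i=21 t=18 v=1: DROP (t<21-1); WM=21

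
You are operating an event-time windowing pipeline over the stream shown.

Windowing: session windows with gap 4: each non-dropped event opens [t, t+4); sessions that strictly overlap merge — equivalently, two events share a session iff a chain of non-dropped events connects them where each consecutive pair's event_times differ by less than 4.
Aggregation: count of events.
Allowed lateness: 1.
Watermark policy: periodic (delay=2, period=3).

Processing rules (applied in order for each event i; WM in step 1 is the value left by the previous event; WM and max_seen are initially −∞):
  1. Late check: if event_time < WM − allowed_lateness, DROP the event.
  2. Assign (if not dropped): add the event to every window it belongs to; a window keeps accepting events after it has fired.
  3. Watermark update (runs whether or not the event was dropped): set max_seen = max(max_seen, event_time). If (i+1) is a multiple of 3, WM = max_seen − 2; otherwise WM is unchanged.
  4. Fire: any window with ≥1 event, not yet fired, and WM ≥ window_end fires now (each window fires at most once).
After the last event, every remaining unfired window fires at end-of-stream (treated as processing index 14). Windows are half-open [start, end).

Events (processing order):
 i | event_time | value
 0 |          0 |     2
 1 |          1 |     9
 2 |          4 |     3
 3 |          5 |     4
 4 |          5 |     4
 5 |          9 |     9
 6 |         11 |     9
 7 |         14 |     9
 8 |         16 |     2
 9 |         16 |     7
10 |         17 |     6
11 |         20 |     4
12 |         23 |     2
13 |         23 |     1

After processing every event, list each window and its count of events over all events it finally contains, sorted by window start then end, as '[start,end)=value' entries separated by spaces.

[0,9)=5 [9,27)=9

i=0 t=0 v=2: → [0,4); WM=−∞
i=1 t=1 v=9: → [0,5); WM=−∞
i=2 t=4 v=3: → [0,8); WM=2
i=3 t=5 v=4: → [0,9); WM=2
i=4 t=5 v=4: → [0,9); WM=2
i=5 t=9 v=9: → [9,13); WM=7
i=6 t=11 v=9: → [9,15); WM=7
i=7 t=14 v=9: → [9,18); WM=7
i=8 t=16 v=2: → [9,20); WM=14
i=9 t=16 v=7: → [9,20); WM=14
i=10 t=17 v=6: → [9,21); WM=14
i=11 t=20 v=4: → [9,24); WM=18
i=12 t=23 v=2: → [9,27); WM=18
i=13 t=23 v=1: → [9,27); WM=18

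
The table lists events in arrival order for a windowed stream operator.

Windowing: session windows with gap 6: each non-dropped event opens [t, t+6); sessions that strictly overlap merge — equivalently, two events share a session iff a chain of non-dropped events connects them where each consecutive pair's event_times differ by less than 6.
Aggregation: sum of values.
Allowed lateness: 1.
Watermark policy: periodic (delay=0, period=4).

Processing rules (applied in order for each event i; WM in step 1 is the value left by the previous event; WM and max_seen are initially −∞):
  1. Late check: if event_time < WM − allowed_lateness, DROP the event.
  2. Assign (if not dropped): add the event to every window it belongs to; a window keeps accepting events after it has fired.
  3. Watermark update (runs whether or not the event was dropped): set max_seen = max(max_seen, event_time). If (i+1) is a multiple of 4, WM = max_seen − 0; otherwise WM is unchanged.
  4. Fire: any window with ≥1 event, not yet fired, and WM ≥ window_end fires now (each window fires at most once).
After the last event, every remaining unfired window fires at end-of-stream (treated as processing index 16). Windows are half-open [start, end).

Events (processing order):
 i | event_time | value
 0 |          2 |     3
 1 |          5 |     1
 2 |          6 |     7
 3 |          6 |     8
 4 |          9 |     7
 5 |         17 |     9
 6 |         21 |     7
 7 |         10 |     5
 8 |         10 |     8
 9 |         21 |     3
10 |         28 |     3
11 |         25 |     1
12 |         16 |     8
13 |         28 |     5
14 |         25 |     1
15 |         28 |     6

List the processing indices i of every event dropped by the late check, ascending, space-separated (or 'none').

i=0 t=2 v=3: → [2,8); WM=−∞
i=1 t=5 v=1: → [2,11); WM=−∞
i=2 t=6 v=7: → [2,12); WM=−∞
i=3 t=6 v=8: → [2,12); WM=6
i=4 t=9 v=7: → [2,15); WM=6
i=5 t=17 v=9: → [17,23); WM=6
i=6 t=21 v=7: → [17,27); WM=6
i=7 t=10 v=5: → [2,16); WM=21
i=8 t=10 v=8: DROP (t<21-1); WM=21
i=9 t=21 v=3: → [17,27); WM=21
i=10 t=28 v=3: → [28,34); WM=21
i=11 t=25 v=1: → [17,34); WM=28
i=12 t=16 v=8: DROP (t<28-1); WM=28
i=13 t=28 v=5: → [17,34); WM=28
i=14 t=25 v=1: DROP (t<28-1); WM=28
i=15 t=28 v=6: → [17,34); WM=28

8 12 14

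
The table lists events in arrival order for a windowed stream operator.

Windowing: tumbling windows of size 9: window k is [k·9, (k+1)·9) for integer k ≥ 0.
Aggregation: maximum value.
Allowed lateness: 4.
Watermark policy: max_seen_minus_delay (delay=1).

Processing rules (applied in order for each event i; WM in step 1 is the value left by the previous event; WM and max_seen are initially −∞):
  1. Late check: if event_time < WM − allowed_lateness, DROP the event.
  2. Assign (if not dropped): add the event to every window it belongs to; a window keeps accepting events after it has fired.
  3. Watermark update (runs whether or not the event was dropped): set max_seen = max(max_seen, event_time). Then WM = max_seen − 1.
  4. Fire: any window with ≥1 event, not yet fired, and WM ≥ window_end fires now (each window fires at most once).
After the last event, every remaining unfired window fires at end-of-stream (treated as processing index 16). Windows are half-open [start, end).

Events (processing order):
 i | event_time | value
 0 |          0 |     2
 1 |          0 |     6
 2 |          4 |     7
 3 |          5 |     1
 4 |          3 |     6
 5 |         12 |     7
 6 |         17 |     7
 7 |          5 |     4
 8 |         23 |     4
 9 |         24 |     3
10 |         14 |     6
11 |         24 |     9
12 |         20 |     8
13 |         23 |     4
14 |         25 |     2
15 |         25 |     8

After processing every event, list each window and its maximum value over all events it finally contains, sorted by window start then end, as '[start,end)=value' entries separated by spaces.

[0,9)=7 [9,18)=7 [18,27)=9

i=0 t=0 v=2: → [0,9); WM=-1
i=1 t=0 v=6: → [0,9); WM=-1
i=2 t=4 v=7: → [0,9); WM=3
i=3 t=5 v=1: → [0,9); WM=4
i=4 t=3 v=6: → [0,9); WM=4
i=5 t=12 v=7: → [9,18); WM=11; [0,9) fires=7
i=6 t=17 v=7: → [9,18); WM=16
i=7 t=5 v=4: DROP (t<16-4); WM=16
i=8 t=23 v=4: → [18,27); WM=22; [9,18) fires=7
i=9 t=24 v=3: → [18,27); WM=23
i=10 t=14 v=6: DROP (t<23-4); WM=23
i=11 t=24 v=9: → [18,27); WM=23
i=12 t=20 v=8: → [18,27); WM=23
i=13 t=23 v=4: → [18,27); WM=23
i=14 t=25 v=2: → [18,27); WM=24
i=15 t=25 v=8: → [18,27); WM=24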